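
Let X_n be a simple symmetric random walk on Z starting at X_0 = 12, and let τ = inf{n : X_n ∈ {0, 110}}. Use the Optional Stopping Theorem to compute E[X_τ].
E[X_τ] = 12

X_n is a martingale and τ is a bounded-mean stopping time (indeed τ is finite a.s. with bounded expectation since the walk is in a bounded region). By the OST, E[X_τ] = E[X_0] = 12. Equivalently: E[X_τ] = 110 · P(hit 110 first) + 0 · P(hit 0 first) = 110 · (12/110) = 12.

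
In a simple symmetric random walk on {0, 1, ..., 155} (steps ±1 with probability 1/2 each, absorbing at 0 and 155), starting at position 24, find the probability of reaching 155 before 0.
P(hit 155 before 0) = 24/155

Let u_k = P(hit 155 before 0 | start at k). Then u_0 = 0, u_155 = 1, and u_k = u_{k-1}/2 + u_{k+1}/2 for 1 ≤ k ≤ 154. This harmonic recurrence is solved by u_k = k/155, giving u_24 = 24/155.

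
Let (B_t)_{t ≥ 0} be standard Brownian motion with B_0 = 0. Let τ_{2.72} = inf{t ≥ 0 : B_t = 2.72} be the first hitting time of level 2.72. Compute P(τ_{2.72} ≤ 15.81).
P(τ_{2.72} ≤ 15.81) = 2(1 − Φ(2.72/√15.81)) = 2(1 − Φ(0.6841)) ≈ 0.4939

By the reflection principle for standard BM, P(τ_b ≤ t) = 2 · P(B_t ≥ b). Since B_t ~ N(0, t), P(B_t ≥ 2.72) = 1 − Φ(2.72/√t) = 1 − Φ(2.72/√15.81) = 1 − Φ(0.6841) ≈ 0.24696. Doubling: P(τ_{2.72} ≤ 15.81) ≈ 2 · 0.24696 = 0.49392 ≈ 0.4939.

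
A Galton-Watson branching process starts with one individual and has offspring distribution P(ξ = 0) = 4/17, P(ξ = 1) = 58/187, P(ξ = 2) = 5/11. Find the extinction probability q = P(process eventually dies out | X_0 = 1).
q = 44/85

The pgf is f(s) = 4/17 + 58/187·s + 5/11·s². The extinction probability q is the smallest fixed point of f in [0, 1]. Setting s = f(s):
  5/11·s² + (58/187 − 1)·s + 4/17 = 0
  5/11·s² − (4/17 + 5/11)·s + 4/17 = 0
which factors as (s − 1)·(5/11·s − 4/17) = 0, giving roots s = 1 and s = (4/17)/(5/11) = 44/85.
Mean offspring μ = 58/187 + 2·5/11 = 228/187 > 1 (supercritical), so q < 1. The extinction probability is the smaller root: q = (4/17)/(5/11) = 44/85.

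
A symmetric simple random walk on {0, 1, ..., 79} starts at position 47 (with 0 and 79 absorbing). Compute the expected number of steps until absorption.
E[τ | X_0 = 47] = 1504

Let v_k = E[τ | X_0 = k]. Boundary: v_0 = v_79 = 0. Recurrence: v_k = 1 + (v_{k-1} + v_{k+1})/2 for 1 ≤ k ≤ 78. The particular solution to v_k − (v_{k-1} + v_{k+1})/2 = 1 is v_k = −k^2. Adding homogeneous solution A + B k and matching boundaries gives v_k = k (79 − k). Substituting k = 47: v_47 = 47 · 32 = 1504.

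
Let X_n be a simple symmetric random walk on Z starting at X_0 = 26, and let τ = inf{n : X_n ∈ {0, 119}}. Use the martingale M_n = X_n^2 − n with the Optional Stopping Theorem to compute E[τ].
E[τ] = 2418

M_n = X_n^2 − n is a martingale (since E[X_{n+1}^2 | F_n] = X_n^2 + 1). By OST (τ has finite mean in a bounded region), E[M_τ] = E[M_0] = X_0^2 − 0 = 26^2 = 676. Also E[M_τ] = E[X_τ^2] − E[τ]. The walk exits at 0 or 119, with P(hit 119 first) = 26/119, so E[X_τ^2] = 119^2 · 26/119 + 0 = 3094. Thus E[τ] = E[X_τ^2] − E[M_τ] = 3094 − 676 = 2418 = 26(119 − 26) = 2418.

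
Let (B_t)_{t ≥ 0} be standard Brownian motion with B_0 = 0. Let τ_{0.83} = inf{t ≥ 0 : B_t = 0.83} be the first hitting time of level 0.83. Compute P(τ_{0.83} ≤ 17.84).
P(τ_{0.83} ≤ 17.84) = 2(1 − Φ(0.83/√17.84)) = 2(1 − Φ(0.1965)) ≈ 0.8442

By the reflection principle for standard BM, P(τ_b ≤ t) = 2 · P(B_t ≥ b). Since B_t ~ N(0, t), P(B_t ≥ 0.83) = 1 − Φ(0.83/√t) = 1 − Φ(0.83/√17.84) = 1 − Φ(0.1965) ≈ 0.42211. Doubling: P(τ_{0.83} ≤ 17.84) ≈ 2 · 0.42211 = 0.84422 ≈ 0.8442.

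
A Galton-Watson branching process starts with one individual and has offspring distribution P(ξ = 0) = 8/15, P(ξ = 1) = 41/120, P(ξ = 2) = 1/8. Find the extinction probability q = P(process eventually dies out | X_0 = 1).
q = 1

Mean offspring μ = 0·8/15 + 1·41/120 + 2·1/8 = 71/120 ≤ 1. For μ ≤ 1 with offspring not concentrated at 1, the Galton-Watson process goes extinct almost surely, so q = 1.
(Algebraic check: The pgf is f(s) = 8/15 + 41/120·s + 1/8·s². The extinction probability q is the smallest fixed point of f in [0, 1]. Setting s = f(s):
  1/8·s² + (41/120 − 1)·s + 8/15 = 0
  1/8·s² − (8/15 + 1/8)·s + 8/15 = 0
which factors as (s − 1)·(1/8·s − 8/15) = 0, giving roots s = 1 and s = (8/15)/(1/8) = 64/15. Since 64/15 ≥ 1, the smallest root in [0, 1] is s = 1.)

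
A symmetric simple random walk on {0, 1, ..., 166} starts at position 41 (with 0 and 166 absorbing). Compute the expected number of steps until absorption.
E[τ | X_0 = 41] = 5125

Let v_k = E[τ | X_0 = k]. Boundary: v_0 = v_166 = 0. Recurrence: v_k = 1 + (v_{k-1} + v_{k+1})/2 for 1 ≤ k ≤ 165. The particular solution to v_k − (v_{k-1} + v_{k+1})/2 = 1 is v_k = −k^2. Adding homogeneous solution A + B k and matching boundaries gives v_k = k (166 − k). Substituting k = 41: v_41 = 41 · 125 = 5125.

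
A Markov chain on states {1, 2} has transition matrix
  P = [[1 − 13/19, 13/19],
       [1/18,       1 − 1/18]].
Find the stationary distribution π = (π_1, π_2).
π_1 = 19/253, π_2 = 234/253

Solve πP = π with π_1 + π_2 = 1. From πP = π: π_1 · (1 − 13/19) + π_2 · 1/18 = π_1 ⇒ π_2 · 1/18 = π_1 · 13/19 ⇒ π_2/π_1 = (13/19)/(1/18) = 234/19. Together with π_1 + π_2 = 1:
  π_1 = (1/18)/(13/19 + 1/18) = (1/18)/(253/342) = 19/253,
  π_2 = (13/19)/(13/19 + 1/18) = (13/19)/(253/342) = 234/253.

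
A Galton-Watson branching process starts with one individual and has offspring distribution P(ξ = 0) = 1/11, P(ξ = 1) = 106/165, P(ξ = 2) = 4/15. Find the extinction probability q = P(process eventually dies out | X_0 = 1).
q = 15/44

The pgf is f(s) = 1/11 + 106/165·s + 4/15·s². The extinction probability q is the smallest fixed point of f in [0, 1]. Setting s = f(s):
  4/15·s² + (106/165 − 1)·s + 1/11 = 0
  4/15·s² − (1/11 + 4/15)·s + 1/11 = 0
which factors as (s − 1)·(4/15·s − 1/11) = 0, giving roots s = 1 and s = (1/11)/(4/15) = 15/44.
Mean offspring μ = 106/165 + 2·4/15 = 194/165 > 1 (supercritical), so q < 1. The extinction probability is the smaller root: q = (1/11)/(4/15) = 15/44.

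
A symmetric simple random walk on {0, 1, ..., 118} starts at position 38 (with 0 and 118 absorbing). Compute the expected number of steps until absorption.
E[τ | X_0 = 38] = 3040

Let v_k = E[τ | X_0 = k]. Boundary: v_0 = v_118 = 0. Recurrence: v_k = 1 + (v_{k-1} + v_{k+1})/2 for 1 ≤ k ≤ 117. The particular solution to v_k − (v_{k-1} + v_{k+1})/2 = 1 is v_k = −k^2. Adding homogeneous solution A + B k and matching boundaries gives v_k = k (118 − k). Substituting k = 38: v_38 = 38 · 80 = 3040.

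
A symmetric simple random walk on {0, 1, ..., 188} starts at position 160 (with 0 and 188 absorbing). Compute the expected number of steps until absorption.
E[τ | X_0 = 160] = 4480

Let v_k = E[τ | X_0 = k]. Boundary: v_0 = v_188 = 0. Recurrence: v_k = 1 + (v_{k-1} + v_{k+1})/2 for 1 ≤ k ≤ 187. The particular solution to v_k − (v_{k-1} + v_{k+1})/2 = 1 is v_k = −k^2. Adding homogeneous solution A + B k and matching boundaries gives v_k = k (188 − k). Substituting k = 160: v_160 = 160 · 28 = 4480.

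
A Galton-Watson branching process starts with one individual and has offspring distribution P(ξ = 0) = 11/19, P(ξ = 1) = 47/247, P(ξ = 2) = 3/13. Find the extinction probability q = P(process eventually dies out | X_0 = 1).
q = 1

Mean offspring μ = 0·11/19 + 1·47/247 + 2·3/13 = 161/247 ≤ 1. For μ ≤ 1 with offspring not concentrated at 1, the Galton-Watson process goes extinct almost surely, so q = 1.
(Algebraic check: The pgf is f(s) = 11/19 + 47/247·s + 3/13·s². The extinction probability q is the smallest fixed point of f in [0, 1]. Setting s = f(s):
  3/13·s² + (47/247 − 1)·s + 11/19 = 0
  3/13·s² − (11/19 + 3/13)·s + 11/19 = 0
which factors as (s − 1)·(3/13·s − 11/19) = 0, giving roots s = 1 and s = (11/19)/(3/13) = 143/57. Since 143/57 ≥ 1, the smallest root in [0, 1] is s = 1.)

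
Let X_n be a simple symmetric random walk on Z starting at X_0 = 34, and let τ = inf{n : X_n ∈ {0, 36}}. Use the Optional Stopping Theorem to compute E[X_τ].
E[X_τ] = 34

X_n is a martingale and τ is a bounded-mean stopping time (indeed τ is finite a.s. with bounded expectation since the walk is in a bounded region). By the OST, E[X_τ] = E[X_0] = 34. Equivalently: E[X_τ] = 36 · P(hit 36 first) + 0 · P(hit 0 first) = 36 · (34/36) = 34.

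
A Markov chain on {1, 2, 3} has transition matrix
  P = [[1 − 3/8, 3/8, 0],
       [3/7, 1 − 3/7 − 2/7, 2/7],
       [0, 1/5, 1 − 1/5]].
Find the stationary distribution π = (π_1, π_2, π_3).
π = (8/25, 7/25, 2/5)

This is a birth-death chain on three states, which satisfies detailed balance: π_1 · P_{12} = π_2 · P_{21} and π_2 · P_{23} = π_3 · P_{32}.
From π_1 · 3/8 = π_2 · 3/7: π_2/π_1 = (3/8)/(3/7) = 7/8.
From π_2 · 2/7 = π_3 · 1/5: π_3/π_2 = (2/7)/(1/5) = 10/7.
Take π_1 proportional to 1; then unnormalized π = (1, 7/8, 5/4). Normalize by dividing by the sum 25/8:
  π = (8/25, 7/25, 2/5).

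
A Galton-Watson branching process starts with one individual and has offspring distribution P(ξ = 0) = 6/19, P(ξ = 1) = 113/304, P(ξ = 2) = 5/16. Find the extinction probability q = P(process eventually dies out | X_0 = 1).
q = 1

Mean offspring μ = 0·6/19 + 1·113/304 + 2·5/16 = 303/304 ≤ 1. For μ ≤ 1 with offspring not concentrated at 1, the Galton-Watson process goes extinct almost surely, so q = 1.
(Algebraic check: The pgf is f(s) = 6/19 + 113/304·s + 5/16·s². The extinction probability q is the smallest fixed point of f in [0, 1]. Setting s = f(s):
  5/16·s² + (113/304 − 1)·s + 6/19 = 0
  5/16·s² − (6/19 + 5/16)·s + 6/19 = 0
which factors as (s − 1)·(5/16·s − 6/19) = 0, giving roots s = 1 and s = (6/19)/(5/16) = 96/95. Since 96/95 ≥ 1, the smallest root in [0, 1] is s = 1.)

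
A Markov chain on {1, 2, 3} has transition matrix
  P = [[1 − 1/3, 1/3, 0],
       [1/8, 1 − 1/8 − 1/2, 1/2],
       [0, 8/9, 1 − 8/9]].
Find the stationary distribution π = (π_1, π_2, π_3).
π = (6/31, 16/31, 9/31)

This is a birth-death chain on three states, which satisfies detailed balance: π_1 · P_{12} = π_2 · P_{21} and π_2 · P_{23} = π_3 · P_{32}.
From π_1 · 1/3 = π_2 · 1/8: π_2/π_1 = (1/3)/(1/8) = 8/3.
From π_2 · 1/2 = π_3 · 8/9: π_3/π_2 = (1/2)/(8/9) = 9/16.
Take π_1 proportional to 1; then unnormalized π = (1, 8/3, 3/2). Normalize by dividing by the sum 31/6:
  π = (6/31, 16/31, 9/31).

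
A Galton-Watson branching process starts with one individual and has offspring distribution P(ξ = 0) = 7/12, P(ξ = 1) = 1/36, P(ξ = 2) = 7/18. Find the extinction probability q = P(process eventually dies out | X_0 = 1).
q = 1

Mean offspring μ = 0·7/12 + 1·1/36 + 2·7/18 = 29/36 ≤ 1. For μ ≤ 1 with offspring not concentrated at 1, the Galton-Watson process goes extinct almost surely, so q = 1.
(Algebraic check: The pgf is f(s) = 7/12 + 1/36·s + 7/18·s². The extinction probability q is the smallest fixed point of f in [0, 1]. Setting s = f(s):
  7/18·s² + (1/36 − 1)·s + 7/12 = 0
  7/18·s² − (7/12 + 7/18)·s + 7/12 = 0
which factors as (s − 1)·(7/18·s − 7/12) = 0, giving roots s = 1 and s = (7/12)/(7/18) = 3/2. Since 3/2 ≥ 1, the smallest root in [0, 1] is s = 1.)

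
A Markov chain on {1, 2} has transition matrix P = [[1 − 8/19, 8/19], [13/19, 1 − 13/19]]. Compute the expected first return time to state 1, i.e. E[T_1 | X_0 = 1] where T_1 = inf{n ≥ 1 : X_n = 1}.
E[T_1 | X_0 = 1] = 1/π_1 = 21/13

For an irreducible recurrent Markov chain with stationary distribution π, E[T_i | X_0 = i] = 1/π_i (Kac's formula). Here π_1 = (13/19)/(8/19 + 13/19) = (13/19)/(21/19) = 13/21, so E[T_1 | X_0 = 1] = 1/π_1 = (8/19 + 13/19)/(13/19) = (21/19)/(13/19) = 21/13.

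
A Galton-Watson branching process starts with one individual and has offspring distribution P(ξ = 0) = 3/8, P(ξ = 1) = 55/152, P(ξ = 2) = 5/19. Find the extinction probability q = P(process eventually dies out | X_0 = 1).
q = 1

Mean offspring μ = 0·3/8 + 1·55/152 + 2·5/19 = 135/152 ≤ 1. For μ ≤ 1 with offspring not concentrated at 1, the Galton-Watson process goes extinct almost surely, so q = 1.
(Algebraic check: The pgf is f(s) = 3/8 + 55/152·s + 5/19·s². The extinction probability q is the smallest fixed point of f in [0, 1]. Setting s = f(s):
  5/19·s² + (55/152 − 1)·s + 3/8 = 0
  5/19·s² − (3/8 + 5/19)·s + 3/8 = 0
which factors as (s − 1)·(5/19·s − 3/8) = 0, giving roots s = 1 and s = (3/8)/(5/19) = 57/40. Since 57/40 ≥ 1, the smallest root in [0, 1] is s = 1.)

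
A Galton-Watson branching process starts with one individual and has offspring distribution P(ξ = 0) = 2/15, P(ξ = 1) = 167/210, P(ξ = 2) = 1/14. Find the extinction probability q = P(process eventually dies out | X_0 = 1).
q = 1

Mean offspring μ = 0·2/15 + 1·167/210 + 2·1/14 = 197/210 ≤ 1. For μ ≤ 1 with offspring not concentrated at 1, the Galton-Watson process goes extinct almost surely, so q = 1.
(Algebraic check: The pgf is f(s) = 2/15 + 167/210·s + 1/14·s². The extinction probability q is the smallest fixed point of f in [0, 1]. Setting s = f(s):
  1/14·s² + (167/210 − 1)·s + 2/15 = 0
  1/14·s² − (2/15 + 1/14)·s + 2/15 = 0
which factors as (s − 1)·(1/14·s − 2/15) = 0, giving roots s = 1 and s = (2/15)/(1/14) = 28/15. Since 28/15 ≥ 1, the smallest root in [0, 1] is s = 1.)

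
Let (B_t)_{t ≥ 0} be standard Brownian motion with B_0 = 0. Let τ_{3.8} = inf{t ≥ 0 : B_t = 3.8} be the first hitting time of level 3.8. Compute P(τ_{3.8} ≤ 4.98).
P(τ_{3.8} ≤ 4.98) = 2(1 − Φ(3.8/√4.98)) = 2(1 − Φ(1.7028)) ≈ 0.0886

By the reflection principle for standard BM, P(τ_b ≤ t) = 2 · P(B_t ≥ b). Since B_t ~ N(0, t), P(B_t ≥ 3.8) = 1 − Φ(3.8/√t) = 1 − Φ(3.8/√4.98) = 1 − Φ(1.7028) ≈ 0.04430. Doubling: P(τ_{3.8} ≤ 4.98) ≈ 2 · 0.04430 = 0.08860 ≈ 0.0886.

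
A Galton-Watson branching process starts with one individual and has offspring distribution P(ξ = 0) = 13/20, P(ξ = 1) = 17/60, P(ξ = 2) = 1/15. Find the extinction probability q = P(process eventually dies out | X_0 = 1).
q = 1

Mean offspring μ = 0·13/20 + 1·17/60 + 2·1/15 = 5/12 ≤ 1. For μ ≤ 1 with offspring not concentrated at 1, the Galton-Watson process goes extinct almost surely, so q = 1.
(Algebraic check: The pgf is f(s) = 13/20 + 17/60·s + 1/15·s². The extinction probability q is the smallest fixed point of f in [0, 1]. Setting s = f(s):
  1/15·s² + (17/60 − 1)·s + 13/20 = 0
  1/15·s² − (13/20 + 1/15)·s + 13/20 = 0
which factors as (s − 1)·(1/15·s − 13/20) = 0, giving roots s = 1 and s = (13/20)/(1/15) = 39/4. Since 39/4 ≥ 1, the smallest root in [0, 1] is s = 1.)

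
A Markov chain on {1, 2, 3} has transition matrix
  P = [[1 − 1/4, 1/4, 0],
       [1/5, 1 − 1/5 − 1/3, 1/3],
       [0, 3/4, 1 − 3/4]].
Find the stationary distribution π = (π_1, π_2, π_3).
π = (36/101, 45/101, 20/101)

This is a birth-death chain on three states, which satisfies detailed balance: π_1 · P_{12} = π_2 · P_{21} and π_2 · P_{23} = π_3 · P_{32}.
From π_1 · 1/4 = π_2 · 1/5: π_2/π_1 = (1/4)/(1/5) = 5/4.
From π_2 · 1/3 = π_3 · 3/4: π_3/π_2 = (1/3)/(3/4) = 4/9.
Take π_1 proportional to 1; then unnormalized π = (1, 5/4, 5/9). Normalize by dividing by the sum 101/36:
  π = (36/101, 45/101, 20/101).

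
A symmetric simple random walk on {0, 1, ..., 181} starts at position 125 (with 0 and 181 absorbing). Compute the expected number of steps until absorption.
E[τ | X_0 = 125] = 7000

Let v_k = E[τ | X_0 = k]. Boundary: v_0 = v_181 = 0. Recurrence: v_k = 1 + (v_{k-1} + v_{k+1})/2 for 1 ≤ k ≤ 180. The particular solution to v_k − (v_{k-1} + v_{k+1})/2 = 1 is v_k = −k^2. Adding homogeneous solution A + B k and matching boundaries gives v_k = k (181 − k). Substituting k = 125: v_125 = 125 · 56 = 7000.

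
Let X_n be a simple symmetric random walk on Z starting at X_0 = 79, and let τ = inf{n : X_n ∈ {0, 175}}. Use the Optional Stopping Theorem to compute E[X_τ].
E[X_τ] = 79

X_n is a martingale and τ is a bounded-mean stopping time (indeed τ is finite a.s. with bounded expectation since the walk is in a bounded region). By the OST, E[X_τ] = E[X_0] = 79. Equivalently: E[X_τ] = 175 · P(hit 175 first) + 0 · P(hit 0 first) = 175 · (79/175) = 79.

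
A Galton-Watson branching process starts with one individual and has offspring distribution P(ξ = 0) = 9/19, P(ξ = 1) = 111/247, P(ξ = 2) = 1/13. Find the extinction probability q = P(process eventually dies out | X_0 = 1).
q = 1

Mean offspring μ = 0·9/19 + 1·111/247 + 2·1/13 = 149/247 ≤ 1. For μ ≤ 1 with offspring not concentrated at 1, the Galton-Watson process goes extinct almost surely, so q = 1.
(Algebraic check: The pgf is f(s) = 9/19 + 111/247·s + 1/13·s². The extinction probability q is the smallest fixed point of f in [0, 1]. Setting s = f(s):
  1/13·s² + (111/247 − 1)·s + 9/19 = 0
  1/13·s² − (9/19 + 1/13)·s + 9/19 = 0
which factors as (s − 1)·(1/13·s − 9/19) = 0, giving roots s = 1 and s = (9/19)/(1/13) = 117/19. Since 117/19 ≥ 1, the smallest root in [0, 1] is s = 1.)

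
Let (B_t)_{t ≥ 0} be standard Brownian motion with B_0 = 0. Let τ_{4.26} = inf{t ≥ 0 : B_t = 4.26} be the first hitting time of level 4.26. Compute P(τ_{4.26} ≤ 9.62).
P(τ_{4.26} ≤ 9.62) = 2(1 − Φ(4.26/√9.62)) = 2(1 − Φ(1.3735)) ≈ 0.1696

By the reflection principle for standard BM, P(τ_b ≤ t) = 2 · P(B_t ≥ b). Since B_t ~ N(0, t), P(B_t ≥ 4.26) = 1 − Φ(4.26/√t) = 1 − Φ(4.26/√9.62) = 1 − Φ(1.3735) ≈ 0.08480. Doubling: P(τ_{4.26} ≤ 9.62) ≈ 2 · 0.08480 = 0.16960 ≈ 0.1696.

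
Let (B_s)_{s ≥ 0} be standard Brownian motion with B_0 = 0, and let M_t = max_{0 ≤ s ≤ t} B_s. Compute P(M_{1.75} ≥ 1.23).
P(M_{1.75} ≥ 1.23) = 2·P(B_{1.75} ≥ 1.23) = 2(1 − Φ(1.23/√1.75)) ≈ 0.3525

By the reflection principle for Brownian motion, P(M_t ≥ a) = 2 · P(B_t ≥ a) for a ≥ 0. Since B_t ~ N(0, t), P(B_t ≥ 1.23) = 1 − Φ(1.23/√t) = 1 − Φ(1.23/√1.75) = 1 − Φ(0.9298). So
  P(M_{1.75} ≥ 1.23) = 2(1 − Φ(0.9298)) ≈ 0.3525.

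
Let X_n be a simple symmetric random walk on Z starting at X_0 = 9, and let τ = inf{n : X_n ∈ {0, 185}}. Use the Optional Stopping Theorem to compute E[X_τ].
E[X_τ] = 9

X_n is a martingale and τ is a bounded-mean stopping time (indeed τ is finite a.s. with bounded expectation since the walk is in a bounded region). By the OST, E[X_τ] = E[X_0] = 9. Equivalently: E[X_τ] = 185 · P(hit 185 first) + 0 · P(hit 0 first) = 185 · (9/185) = 9.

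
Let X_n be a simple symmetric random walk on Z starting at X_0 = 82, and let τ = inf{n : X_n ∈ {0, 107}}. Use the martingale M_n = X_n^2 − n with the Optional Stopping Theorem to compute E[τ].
E[τ] = 2050

M_n = X_n^2 − n is a martingale (since E[X_{n+1}^2 | F_n] = X_n^2 + 1). By OST (τ has finite mean in a bounded region), E[M_τ] = E[M_0] = X_0^2 − 0 = 82^2 = 6724. Also E[M_τ] = E[X_τ^2] − E[τ]. The walk exits at 0 or 107, with P(hit 107 first) = 82/107, so E[X_τ^2] = 107^2 · 82/107 + 0 = 8774. Thus E[τ] = E[X_τ^2] − E[M_τ] = 8774 − 6724 = 2050 = 82(107 − 82) = 2050.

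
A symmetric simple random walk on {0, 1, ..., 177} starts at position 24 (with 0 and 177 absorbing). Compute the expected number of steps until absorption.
E[τ | X_0 = 24] = 3672

Let v_k = E[τ | X_0 = k]. Boundary: v_0 = v_177 = 0. Recurrence: v_k = 1 + (v_{k-1} + v_{k+1})/2 for 1 ≤ k ≤ 176. The particular solution to v_k − (v_{k-1} + v_{k+1})/2 = 1 is v_k = −k^2. Adding homogeneous solution A + B k and matching boundaries gives v_k = k (177 − k). Substituting k = 24: v_24 = 24 · 153 = 3672.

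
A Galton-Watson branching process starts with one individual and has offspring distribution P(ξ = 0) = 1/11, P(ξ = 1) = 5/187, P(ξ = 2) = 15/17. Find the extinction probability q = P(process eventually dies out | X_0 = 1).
q = 17/165

The pgf is f(s) = 1/11 + 5/187·s + 15/17·s². The extinction probability q is the smallest fixed point of f in [0, 1]. Setting s = f(s):
  15/17·s² + (5/187 − 1)·s + 1/11 = 0
  15/17·s² − (1/11 + 15/17)·s + 1/11 = 0
which factors as (s − 1)·(15/17·s − 1/11) = 0, giving roots s = 1 and s = (1/11)/(15/17) = 17/165.
Mean offspring μ = 5/187 + 2·15/17 = 335/187 > 1 (supercritical), so q < 1. The extinction probability is the smaller root: q = (1/11)/(15/17) = 17/165.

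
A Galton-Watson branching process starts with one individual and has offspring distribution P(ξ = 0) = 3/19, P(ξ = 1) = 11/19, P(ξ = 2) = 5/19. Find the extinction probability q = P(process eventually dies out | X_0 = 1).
q = 3/5

The pgf is f(s) = 3/19 + 11/19·s + 5/19·s². The extinction probability q is the smallest fixed point of f in [0, 1]. Setting s = f(s):
  5/19·s² + (11/19 − 1)·s + 3/19 = 0
  5/19·s² − (3/19 + 5/19)·s + 3/19 = 0
which factors as (s − 1)·(5/19·s − 3/19) = 0, giving roots s = 1 and s = (3/19)/(5/19) = 3/5.
Mean offspring μ = 11/19 + 2·5/19 = 21/19 > 1 (supercritical), so q < 1. The extinction probability is the smaller root: q = (3/19)/(5/19) = 3/5.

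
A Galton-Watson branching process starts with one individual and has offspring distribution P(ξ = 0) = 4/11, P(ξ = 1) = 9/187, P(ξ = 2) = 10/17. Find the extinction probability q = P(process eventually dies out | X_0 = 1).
q = 34/55

The pgf is f(s) = 4/11 + 9/187·s + 10/17·s². The extinction probability q is the smallest fixed point of f in [0, 1]. Setting s = f(s):
  10/17·s² + (9/187 − 1)·s + 4/11 = 0
  10/17·s² − (4/11 + 10/17)·s + 4/11 = 0
which factors as (s − 1)·(10/17·s − 4/11) = 0, giving roots s = 1 and s = (4/11)/(10/17) = 34/55.
Mean offspring μ = 9/187 + 2·10/17 = 229/187 > 1 (supercritical), so q < 1. The extinction probability is the smaller root: q = (4/11)/(10/17) = 34/55.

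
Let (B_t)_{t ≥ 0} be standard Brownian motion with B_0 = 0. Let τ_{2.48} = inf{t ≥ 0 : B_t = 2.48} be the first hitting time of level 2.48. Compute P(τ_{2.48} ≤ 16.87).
P(τ_{2.48} ≤ 16.87) = 2(1 − Φ(2.48/√16.87)) = 2(1 − Φ(0.6038)) ≈ 0.5460

By the reflection principle for standard BM, P(τ_b ≤ t) = 2 · P(B_t ≥ b). Since B_t ~ N(0, t), P(B_t ≥ 2.48) = 1 − Φ(2.48/√t) = 1 − Φ(2.48/√16.87) = 1 − Φ(0.6038) ≈ 0.27299. Doubling: P(τ_{2.48} ≤ 16.87) ≈ 2 · 0.27299 = 0.54598 ≈ 0.5460.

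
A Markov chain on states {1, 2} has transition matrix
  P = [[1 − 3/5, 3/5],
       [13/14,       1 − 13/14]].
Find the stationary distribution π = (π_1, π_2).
π_1 = 65/107, π_2 = 42/107

Solve πP = π with π_1 + π_2 = 1. From πP = π: π_1 · (1 − 3/5) + π_2 · 13/14 = π_1 ⇒ π_2 · 13/14 = π_1 · 3/5 ⇒ π_2/π_1 = (3/5)/(13/14) = 42/65. Together with π_1 + π_2 = 1:
  π_1 = (13/14)/(3/5 + 13/14) = (13/14)/(107/70) = 65/107,
  π_2 = (3/5)/(3/5 + 13/14) = (3/5)/(107/70) = 42/107.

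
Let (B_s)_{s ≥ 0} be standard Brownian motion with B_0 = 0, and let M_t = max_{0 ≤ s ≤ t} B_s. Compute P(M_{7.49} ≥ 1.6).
P(M_{7.49} ≥ 1.6) = 2·P(B_{7.49} ≥ 1.6) = 2(1 − Φ(1.6/√7.49)) ≈ 0.5588

By the reflection principle for Brownian motion, P(M_t ≥ a) = 2 · P(B_t ≥ a) for a ≥ 0. Since B_t ~ N(0, t), P(B_t ≥ 1.6) = 1 − Φ(1.6/√t) = 1 − Φ(1.6/√7.49) = 1 − Φ(0.5846). So
  P(M_{7.49} ≥ 1.6) = 2(1 − Φ(0.5846)) ≈ 0.5588.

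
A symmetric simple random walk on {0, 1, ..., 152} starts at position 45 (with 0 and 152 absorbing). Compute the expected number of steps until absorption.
E[τ | X_0 = 45] = 4815

Let v_k = E[τ | X_0 = k]. Boundary: v_0 = v_152 = 0. Recurrence: v_k = 1 + (v_{k-1} + v_{k+1})/2 for 1 ≤ k ≤ 151. The particular solution to v_k − (v_{k-1} + v_{k+1})/2 = 1 is v_k = −k^2. Adding homogeneous solution A + B k and matching boundaries gives v_k = k (152 − k). Substituting k = 45: v_45 = 45 · 107 = 4815.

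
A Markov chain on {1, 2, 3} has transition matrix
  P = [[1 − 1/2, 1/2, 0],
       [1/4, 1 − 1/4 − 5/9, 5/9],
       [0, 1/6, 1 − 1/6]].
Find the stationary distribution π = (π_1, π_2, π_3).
π = (3/29, 6/29, 20/29)

This is a birth-death chain on three states, which satisfies detailed balance: π_1 · P_{12} = π_2 · P_{21} and π_2 · P_{23} = π_3 · P_{32}.
From π_1 · 1/2 = π_2 · 1/4: π_2/π_1 = (1/2)/(1/4) = 2.
From π_2 · 5/9 = π_3 · 1/6: π_3/π_2 = (5/9)/(1/6) = 10/3.
Take π_1 proportional to 1; then unnormalized π = (1, 2, 20/3). Normalize by dividing by the sum 29/3:
  π = (3/29, 6/29, 20/29).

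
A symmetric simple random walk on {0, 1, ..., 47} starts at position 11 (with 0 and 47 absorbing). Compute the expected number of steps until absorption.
E[τ | X_0 = 11] = 396

Let v_k = E[τ | X_0 = k]. Boundary: v_0 = v_47 = 0. Recurrence: v_k = 1 + (v_{k-1} + v_{k+1})/2 for 1 ≤ k ≤ 46. The particular solution to v_k − (v_{k-1} + v_{k+1})/2 = 1 is v_k = −k^2. Adding homogeneous solution A + B k and matching boundaries gives v_k = k (47 − k). Substituting k = 11: v_11 = 11 · 36 = 396.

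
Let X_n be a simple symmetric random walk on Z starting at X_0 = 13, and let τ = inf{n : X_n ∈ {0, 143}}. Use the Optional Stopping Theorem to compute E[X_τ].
E[X_τ] = 13

X_n is a martingale and τ is a bounded-mean stopping time (indeed τ is finite a.s. with bounded expectation since the walk is in a bounded region). By the OST, E[X_τ] = E[X_0] = 13. Equivalently: E[X_τ] = 143 · P(hit 143 first) + 0 · P(hit 0 first) = 143 · (13/143) = 13.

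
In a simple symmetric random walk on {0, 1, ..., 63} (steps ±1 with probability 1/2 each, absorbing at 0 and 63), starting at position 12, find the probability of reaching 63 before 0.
P(hit 63 before 0) = 12/63 = 4/21

Let u_k = P(hit 63 before 0 | start at k). Then u_0 = 0, u_63 = 1, and u_k = u_{k-1}/2 + u_{k+1}/2 for 1 ≤ k ≤ 62. This harmonic recurrence is solved by u_k = k/63, giving u_12 = 12/63 = 4/21.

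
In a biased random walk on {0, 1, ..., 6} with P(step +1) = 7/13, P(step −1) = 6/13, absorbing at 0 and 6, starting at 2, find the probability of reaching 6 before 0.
P(hit 6 before 0) = (1 − (6/7)^2) / (1 − (6/7)^6) = 2401/5461

Let u_k denote P(reach 6 before 0 | start at k). Boundary: u_0 = 0, u_6 = 1. Recurrence: u_k = 7/13·u_{k+1} + 6/13·u_{k-1} for 1 ≤ k ≤ 5. Try u_k = A + B·r^k with r = q/p = (6/13)/(7/13) = 6/7. Substitution satisfies the recurrence; boundary conditions give:
  u_k = (1 − r^k) / (1 − r^N) = (1 − (6/7)^2) / (1 − (6/7)^6) = 2401/5461.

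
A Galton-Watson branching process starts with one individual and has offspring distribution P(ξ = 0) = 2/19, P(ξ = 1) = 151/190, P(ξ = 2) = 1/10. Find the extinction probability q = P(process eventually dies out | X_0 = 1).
q = 1

Mean offspring μ = 0·2/19 + 1·151/190 + 2·1/10 = 189/190 ≤ 1. For μ ≤ 1 with offspring not concentrated at 1, the Galton-Watson process goes extinct almost surely, so q = 1.
(Algebraic check: The pgf is f(s) = 2/19 + 151/190·s + 1/10·s². The extinction probability q is the smallest fixed point of f in [0, 1]. Setting s = f(s):
  1/10·s² + (151/190 − 1)·s + 2/19 = 0
  1/10·s² − (2/19 + 1/10)·s + 2/19 = 0
which factors as (s − 1)·(1/10·s − 2/19) = 0, giving roots s = 1 and s = (2/19)/(1/10) = 20/19. Since 20/19 ≥ 1, the smallest root in [0, 1] is s = 1.)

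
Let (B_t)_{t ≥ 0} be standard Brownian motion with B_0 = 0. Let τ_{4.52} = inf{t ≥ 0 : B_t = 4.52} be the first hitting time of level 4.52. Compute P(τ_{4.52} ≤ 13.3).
P(τ_{4.52} ≤ 13.3) = 2(1 − Φ(4.52/√13.3)) = 2(1 − Φ(1.2394)) ≈ 0.2152

By the reflection principle for standard BM, P(τ_b ≤ t) = 2 · P(B_t ≥ b). Since B_t ~ N(0, t), P(B_t ≥ 4.52) = 1 − Φ(4.52/√t) = 1 − Φ(4.52/√13.3) = 1 − Φ(1.2394) ≈ 0.10760. Doubling: P(τ_{4.52} ≤ 13.3) ≈ 2 · 0.10760 = 0.21520 ≈ 0.2152.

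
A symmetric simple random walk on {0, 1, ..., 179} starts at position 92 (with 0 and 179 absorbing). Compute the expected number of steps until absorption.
E[τ | X_0 = 92] = 8004

Let v_k = E[τ | X_0 = k]. Boundary: v_0 = v_179 = 0. Recurrence: v_k = 1 + (v_{k-1} + v_{k+1})/2 for 1 ≤ k ≤ 178. The particular solution to v_k − (v_{k-1} + v_{k+1})/2 = 1 is v_k = −k^2. Adding homogeneous solution A + B k and matching boundaries gives v_k = k (179 − k). Substituting k = 92: v_92 = 92 · 87 = 8004.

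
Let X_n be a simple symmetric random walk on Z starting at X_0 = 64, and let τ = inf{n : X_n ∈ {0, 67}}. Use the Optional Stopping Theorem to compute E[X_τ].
E[X_τ] = 64

X_n is a martingale and τ is a bounded-mean stopping time (indeed τ is finite a.s. with bounded expectation since the walk is in a bounded region). By the OST, E[X_τ] = E[X_0] = 64. Equivalently: E[X_τ] = 67 · P(hit 67 first) + 0 · P(hit 0 first) = 67 · (64/67) = 64.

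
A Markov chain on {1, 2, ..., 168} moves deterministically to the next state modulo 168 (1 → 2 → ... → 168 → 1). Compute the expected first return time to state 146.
E[T_146 | X_0 = 146] = 168

The chain cycles deterministically, so starting at state 146 it returns in exactly 168 steps. Equivalently, the stationary distribution is uniform π_j = 1/168 for every state j, so by Kac's formula E[T_146] = 1/π_146 = 168.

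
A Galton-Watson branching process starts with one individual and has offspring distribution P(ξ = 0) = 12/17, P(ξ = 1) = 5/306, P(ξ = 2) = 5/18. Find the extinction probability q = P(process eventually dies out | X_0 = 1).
q = 1

Mean offspring μ = 0·12/17 + 1·5/306 + 2·5/18 = 175/306 ≤ 1. For μ ≤ 1 with offspring not concentrated at 1, the Galton-Watson process goes extinct almost surely, so q = 1.
(Algebraic check: The pgf is f(s) = 12/17 + 5/306·s + 5/18·s². The extinction probability q is the smallest fixed point of f in [0, 1]. Setting s = f(s):
  5/18·s² + (5/306 − 1)·s + 12/17 = 0
  5/18·s² − (12/17 + 5/18)·s + 12/17 = 0
which factors as (s − 1)·(5/18·s − 12/17) = 0, giving roots s = 1 and s = (12/17)/(5/18) = 216/85. Since 216/85 ≥ 1, the smallest root in [0, 1] is s = 1.)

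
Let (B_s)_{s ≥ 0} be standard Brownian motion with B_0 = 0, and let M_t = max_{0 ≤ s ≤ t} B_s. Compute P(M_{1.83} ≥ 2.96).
P(M_{1.83} ≥ 2.96) = 2·P(B_{1.83} ≥ 2.96) = 2(1 − Φ(2.96/√1.83)) ≈ 0.0287

By the reflection principle for Brownian motion, P(M_t ≥ a) = 2 · P(B_t ≥ a) for a ≥ 0. Since B_t ~ N(0, t), P(B_t ≥ 2.96) = 1 − Φ(2.96/√t) = 1 − Φ(2.96/√1.83) = 1 − Φ(2.1881). So
  P(M_{1.83} ≥ 2.96) = 2(1 − Φ(2.1881)) ≈ 0.0287.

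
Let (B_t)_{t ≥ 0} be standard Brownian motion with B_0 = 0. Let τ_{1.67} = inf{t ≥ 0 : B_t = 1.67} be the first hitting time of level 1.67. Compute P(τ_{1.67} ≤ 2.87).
P(τ_{1.67} ≤ 2.87) = 2(1 − Φ(1.67/√2.87)) = 2(1 − Φ(0.9858)) ≈ 0.3242

By the reflection principle for standard BM, P(τ_b ≤ t) = 2 · P(B_t ≥ b). Since B_t ~ N(0, t), P(B_t ≥ 1.67) = 1 − Φ(1.67/√t) = 1 − Φ(1.67/√2.87) = 1 − Φ(0.9858) ≈ 0.16212. Doubling: P(τ_{1.67} ≤ 2.87) ≈ 2 · 0.16212 = 0.32424 ≈ 0.3242.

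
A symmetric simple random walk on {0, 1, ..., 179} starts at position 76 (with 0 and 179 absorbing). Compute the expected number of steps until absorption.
E[τ | X_0 = 76] = 7828

Let v_k = E[τ | X_0 = k]. Boundary: v_0 = v_179 = 0. Recurrence: v_k = 1 + (v_{k-1} + v_{k+1})/2 for 1 ≤ k ≤ 178. The particular solution to v_k − (v_{k-1} + v_{k+1})/2 = 1 is v_k = −k^2. Adding homogeneous solution A + B k and matching boundaries gives v_k = k (179 − k). Substituting k = 76: v_76 = 76 · 103 = 7828.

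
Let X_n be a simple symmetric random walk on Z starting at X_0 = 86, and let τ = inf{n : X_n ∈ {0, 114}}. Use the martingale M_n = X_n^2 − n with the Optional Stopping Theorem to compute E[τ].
E[τ] = 2408

M_n = X_n^2 − n is a martingale (since E[X_{n+1}^2 | F_n] = X_n^2 + 1). By OST (τ has finite mean in a bounded region), E[M_τ] = E[M_0] = X_0^2 − 0 = 86^2 = 7396. Also E[M_τ] = E[X_τ^2] − E[τ]. The walk exits at 0 or 114, with P(hit 114 first) = 86/114, so E[X_τ^2] = 114^2 · 86/114 + 0 = 9804. Thus E[τ] = E[X_τ^2] − E[M_τ] = 9804 − 7396 = 2408 = 86(114 − 86) = 2408.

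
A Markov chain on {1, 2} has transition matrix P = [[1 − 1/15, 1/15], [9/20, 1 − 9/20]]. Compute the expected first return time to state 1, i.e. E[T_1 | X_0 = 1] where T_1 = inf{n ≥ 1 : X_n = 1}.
E[T_1 | X_0 = 1] = 1/π_1 = 31/27

For an irreducible recurrent Markov chain with stationary distribution π, E[T_i | X_0 = i] = 1/π_i (Kac's formula). Here π_1 = (9/20)/(1/15 + 9/20) = (9/20)/(31/60) = 27/31, so E[T_1 | X_0 = 1] = 1/π_1 = (1/15 + 9/20)/(9/20) = (31/60)/(9/20) = 31/27.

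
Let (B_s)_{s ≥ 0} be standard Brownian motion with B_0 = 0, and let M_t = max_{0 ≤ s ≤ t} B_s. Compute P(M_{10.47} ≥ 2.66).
P(M_{10.47} ≥ 2.66) = 2·P(B_{10.47} ≥ 2.66) = 2(1 − Φ(2.66/√10.47)) ≈ 0.4110

By the reflection principle for Brownian motion, P(M_t ≥ a) = 2 · P(B_t ≥ a) for a ≥ 0. Since B_t ~ N(0, t), P(B_t ≥ 2.66) = 1 − Φ(2.66/√t) = 1 − Φ(2.66/√10.47) = 1 − Φ(0.8221). So
  P(M_{10.47} ≥ 2.66) = 2(1 − Φ(0.8221)) ≈ 0.4110.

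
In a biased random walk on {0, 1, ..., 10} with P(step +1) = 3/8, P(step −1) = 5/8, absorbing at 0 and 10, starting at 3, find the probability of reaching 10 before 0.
P(hit 10 before 0) = (1 − (5/3)^3) / (1 − (5/3)^10) = 107163/4853288

Let u_k denote P(reach 10 before 0 | start at k). Boundary: u_0 = 0, u_10 = 1. Recurrence: u_k = 3/8·u_{k+1} + 5/8·u_{k-1} for 1 ≤ k ≤ 9. Try u_k = A + B·r^k with r = q/p = (5/8)/(3/8) = 5/3. Substitution satisfies the recurrence; boundary conditions give:
  u_k = (1 − r^k) / (1 − r^N) = (1 − (5/3)^3) / (1 − (5/3)^10) = 107163/4853288.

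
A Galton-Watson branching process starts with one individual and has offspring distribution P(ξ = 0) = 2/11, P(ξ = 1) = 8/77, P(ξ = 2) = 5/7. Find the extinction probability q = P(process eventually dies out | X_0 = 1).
q = 14/55

The pgf is f(s) = 2/11 + 8/77·s + 5/7·s². The extinction probability q is the smallest fixed point of f in [0, 1]. Setting s = f(s):
  5/7·s² + (8/77 − 1)·s + 2/11 = 0
  5/7·s² − (2/11 + 5/7)·s + 2/11 = 0
which factors as (s − 1)·(5/7·s − 2/11) = 0, giving roots s = 1 and s = (2/11)/(5/7) = 14/55.
Mean offspring μ = 8/77 + 2·5/7 = 118/77 > 1 (supercritical), so q < 1. The extinction probability is the smaller root: q = (2/11)/(5/7) = 14/55.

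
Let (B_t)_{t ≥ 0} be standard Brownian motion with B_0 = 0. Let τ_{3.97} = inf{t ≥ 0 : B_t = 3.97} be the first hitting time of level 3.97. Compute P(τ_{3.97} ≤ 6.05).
P(τ_{3.97} ≤ 6.05) = 2(1 − Φ(3.97/√6.05)) = 2(1 − Φ(1.6140)) ≈ 0.1065

By the reflection principle for standard BM, P(τ_b ≤ t) = 2 · P(B_t ≥ b). Since B_t ~ N(0, t), P(B_t ≥ 3.97) = 1 − Φ(3.97/√t) = 1 − Φ(3.97/√6.05) = 1 − Φ(1.6140) ≈ 0.05326. Doubling: P(τ_{3.97} ≤ 6.05) ≈ 2 · 0.05326 = 0.10652 ≈ 0.1065.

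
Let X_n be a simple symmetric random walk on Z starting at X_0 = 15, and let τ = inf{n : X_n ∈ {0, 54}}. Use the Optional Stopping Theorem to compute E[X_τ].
E[X_τ] = 15

X_n is a martingale and τ is a bounded-mean stopping time (indeed τ is finite a.s. with bounded expectation since the walk is in a bounded region). By the OST, E[X_τ] = E[X_0] = 15. Equivalently: E[X_τ] = 54 · P(hit 54 first) + 0 · P(hit 0 first) = 54 · (15/54) = 15.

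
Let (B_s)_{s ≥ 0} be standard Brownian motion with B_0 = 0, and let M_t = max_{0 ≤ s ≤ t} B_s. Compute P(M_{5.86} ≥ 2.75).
P(M_{5.86} ≥ 2.75) = 2·P(B_{5.86} ≥ 2.75) = 2(1 − Φ(2.75/√5.86)) ≈ 0.2560

By the reflection principle for Brownian motion, P(M_t ≥ a) = 2 · P(B_t ≥ a) for a ≥ 0. Since B_t ~ N(0, t), P(B_t ≥ 2.75) = 1 − Φ(2.75/√t) = 1 − Φ(2.75/√5.86) = 1 − Φ(1.1360). So
  P(M_{5.86} ≥ 2.75) = 2(1 − Φ(1.1360)) ≈ 0.2560.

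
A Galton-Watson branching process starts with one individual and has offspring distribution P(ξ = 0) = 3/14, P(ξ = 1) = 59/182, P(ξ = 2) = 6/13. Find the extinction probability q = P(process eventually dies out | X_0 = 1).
q = 13/28

The pgf is f(s) = 3/14 + 59/182·s + 6/13·s². The extinction probability q is the smallest fixed point of f in [0, 1]. Setting s = f(s):
  6/13·s² + (59/182 − 1)·s + 3/14 = 0
  6/13·s² − (3/14 + 6/13)·s + 3/14 = 0
which factors as (s − 1)·(6/13·s − 3/14) = 0, giving roots s = 1 and s = (3/14)/(6/13) = 13/28.
Mean offspring μ = 59/182 + 2·6/13 = 227/182 > 1 (supercritical), so q < 1. The extinction probability is the smaller root: q = (3/14)/(6/13) = 13/28.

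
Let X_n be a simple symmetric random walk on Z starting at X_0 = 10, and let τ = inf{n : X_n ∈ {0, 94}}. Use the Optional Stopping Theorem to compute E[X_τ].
E[X_τ] = 10

X_n is a martingale and τ is a bounded-mean stopping time (indeed τ is finite a.s. with bounded expectation since the walk is in a bounded region). By the OST, E[X_τ] = E[X_0] = 10. Equivalently: E[X_τ] = 94 · P(hit 94 first) + 0 · P(hit 0 first) = 94 · (10/94) = 10.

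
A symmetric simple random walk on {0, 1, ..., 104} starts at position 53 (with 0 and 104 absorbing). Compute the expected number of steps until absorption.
E[τ | X_0 = 53] = 2703

Let v_k = E[τ | X_0 = k]. Boundary: v_0 = v_104 = 0. Recurrence: v_k = 1 + (v_{k-1} + v_{k+1})/2 for 1 ≤ k ≤ 103. The particular solution to v_k − (v_{k-1} + v_{k+1})/2 = 1 is v_k = −k^2. Adding homogeneous solution A + B k and matching boundaries gives v_k = k (104 − k). Substituting k = 53: v_53 = 53 · 51 = 2703.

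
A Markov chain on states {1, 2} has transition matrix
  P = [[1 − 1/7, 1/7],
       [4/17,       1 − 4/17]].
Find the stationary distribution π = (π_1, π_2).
π_1 = 28/45, π_2 = 17/45

Solve πP = π with π_1 + π_2 = 1. From πP = π: π_1 · (1 − 1/7) + π_2 · 4/17 = π_1 ⇒ π_2 · 4/17 = π_1 · 1/7 ⇒ π_2/π_1 = (1/7)/(4/17) = 17/28. Together with π_1 + π_2 = 1:
  π_1 = (4/17)/(1/7 + 4/17) = (4/17)/(45/119) = 28/45,
  π_2 = (1/7)/(1/7 + 4/17) = (1/7)/(45/119) = 17/45.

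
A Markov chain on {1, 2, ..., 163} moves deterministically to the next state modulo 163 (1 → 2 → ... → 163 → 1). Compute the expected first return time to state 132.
E[T_132 | X_0 = 132] = 163

The chain cycles deterministically, so starting at state 132 it returns in exactly 163 steps. Equivalently, the stationary distribution is uniform π_j = 1/163 for every state j, so by Kac's formula E[T_132] = 1/π_132 = 163.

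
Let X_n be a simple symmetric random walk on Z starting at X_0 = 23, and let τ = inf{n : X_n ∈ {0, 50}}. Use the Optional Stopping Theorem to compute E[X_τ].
E[X_τ] = 23

X_n is a martingale and τ is a bounded-mean stopping time (indeed τ is finite a.s. with bounded expectation since the walk is in a bounded region). By the OST, E[X_τ] = E[X_0] = 23. Equivalently: E[X_τ] = 50 · P(hit 50 first) + 0 · P(hit 0 first) = 50 · (23/50) = 23.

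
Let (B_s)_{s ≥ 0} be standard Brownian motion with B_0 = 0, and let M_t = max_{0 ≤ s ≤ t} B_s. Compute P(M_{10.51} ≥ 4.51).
P(M_{10.51} ≥ 4.51) = 2·P(B_{10.51} ≥ 4.51) = 2(1 − Φ(4.51/√10.51)) ≈ 0.1642

By the reflection principle for Brownian motion, P(M_t ≥ a) = 2 · P(B_t ≥ a) for a ≥ 0. Since B_t ~ N(0, t), P(B_t ≥ 4.51) = 1 − Φ(4.51/√t) = 1 − Φ(4.51/√10.51) = 1 − Φ(1.3912). So
  P(M_{10.51} ≥ 4.51) = 2(1 − Φ(1.3912)) ≈ 0.1642.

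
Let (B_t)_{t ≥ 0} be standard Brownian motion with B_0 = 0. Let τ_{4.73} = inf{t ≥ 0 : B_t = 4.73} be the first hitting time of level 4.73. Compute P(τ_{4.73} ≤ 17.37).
P(τ_{4.73} ≤ 17.37) = 2(1 − Φ(4.73/√17.37)) = 2(1 − Φ(1.1349)) ≈ 0.2564

By the reflection principle for standard BM, P(τ_b ≤ t) = 2 · P(B_t ≥ b). Since B_t ~ N(0, t), P(B_t ≥ 4.73) = 1 − Φ(4.73/√t) = 1 − Φ(4.73/√17.37) = 1 − Φ(1.1349) ≈ 0.12821. Doubling: P(τ_{4.73} ≤ 17.37) ≈ 2 · 0.12821 = 0.25642 ≈ 0.2564.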